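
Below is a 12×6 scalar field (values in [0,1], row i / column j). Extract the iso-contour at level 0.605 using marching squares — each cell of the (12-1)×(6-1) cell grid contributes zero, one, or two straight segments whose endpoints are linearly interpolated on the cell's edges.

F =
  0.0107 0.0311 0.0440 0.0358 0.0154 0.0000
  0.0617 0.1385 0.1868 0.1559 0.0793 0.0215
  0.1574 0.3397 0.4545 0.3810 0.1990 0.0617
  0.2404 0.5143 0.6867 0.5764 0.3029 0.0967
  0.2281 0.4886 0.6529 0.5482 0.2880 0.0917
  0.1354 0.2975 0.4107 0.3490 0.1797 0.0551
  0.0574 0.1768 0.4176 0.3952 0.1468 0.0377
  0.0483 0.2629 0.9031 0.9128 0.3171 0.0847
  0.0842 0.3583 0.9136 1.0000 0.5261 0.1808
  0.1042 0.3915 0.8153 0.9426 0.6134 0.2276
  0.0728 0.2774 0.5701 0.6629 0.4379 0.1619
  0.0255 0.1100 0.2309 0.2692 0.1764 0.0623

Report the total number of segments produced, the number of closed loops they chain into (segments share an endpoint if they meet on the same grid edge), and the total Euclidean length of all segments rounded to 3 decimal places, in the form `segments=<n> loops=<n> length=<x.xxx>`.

cell (2,1): code 0100 → (2.648,2.000)–(3.000,1.526)
cell (2,2): code 1000 → (3.000,2.741)–(2.648,2.000)
cell (3,1): code 0110 → (3.000,1.526)–(4.000,1.708)
cell (3,2): code 1001 → (4.000,2.457)–(3.000,2.741)
cell (4,1): code 0010 → (4.000,1.708)–(4.198,2.000)
cell (4,2): code 0001 → (4.198,2.000)–(4.000,2.457)
cell (6,1): code 0100 → (6.386,2.000)–(7.000,1.534)
cell (6,2): code 1100 → (6.405,3.000)–(6.386,2.000)
cell (6,3): code 1000 → (7.000,3.517)–(6.405,3.000)
cell (7,1): code 0110 → (7.000,1.534)–(8.000,1.444)
cell (7,3): code 1001 → (8.000,3.834)–(7.000,3.517)
cell (8,1): code 0110 → (8.000,1.444)–(9.000,1.504)
cell (8,3): code 1101 → (8.904,4.000)–(8.000,3.834)
cell (8,4): code 1000 → (9.000,4.022)–(8.904,4.000)
cell (9,1): code 0010 → (9.000,1.504)–(9.858,2.000)
cell (9,2): code 0111 → (9.858,2.000)–(10.000,2.376)
cell (9,3): code 1011 → (10.000,3.257)–(9.048,4.000)
cell (9,4): code 0001 → (9.048,4.000)–(9.000,4.022)
cell (10,2): code 0010 → (10.000,2.376)–(10.147,3.000)
cell (10,3): code 0001 → (10.147,3.000)–(10.000,3.257)
total: 20 segments, chained into 2 closed loop(s), length Σ = 14.538316

segments=20 loops=2 length=14.538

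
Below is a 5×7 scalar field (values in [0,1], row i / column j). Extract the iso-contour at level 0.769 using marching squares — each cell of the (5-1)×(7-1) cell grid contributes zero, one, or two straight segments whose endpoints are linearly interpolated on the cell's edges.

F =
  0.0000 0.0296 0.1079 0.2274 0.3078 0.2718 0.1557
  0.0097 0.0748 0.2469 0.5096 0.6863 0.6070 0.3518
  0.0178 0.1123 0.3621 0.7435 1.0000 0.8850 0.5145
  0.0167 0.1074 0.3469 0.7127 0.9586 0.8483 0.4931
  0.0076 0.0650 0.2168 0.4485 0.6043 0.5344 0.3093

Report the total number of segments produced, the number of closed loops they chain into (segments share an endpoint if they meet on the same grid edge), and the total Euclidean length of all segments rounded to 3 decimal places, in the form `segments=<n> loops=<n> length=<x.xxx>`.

segments=8 loops=1 length=7.062

cell (1,3): code 0100 → (1.264,4.000)–(2.000,3.099)
cell (1,4): code 1100 → (1.583,5.000)–(1.264,4.000)
cell (1,5): code 1000 → (2.000,5.313)–(1.583,5.000)
cell (2,3): code 0110 → (2.000,3.099)–(3.000,3.229)
cell (2,5): code 1001 → (3.000,5.223)–(2.000,5.313)
cell (3,3): code 0010 → (3.000,3.229)–(3.535,4.000)
cell (3,4): code 0011 → (3.535,4.000)–(3.253,5.000)
cell (3,5): code 0001 → (3.253,5.000)–(3.000,5.223)
total: 8 segments, chained into 1 closed loop(s), length Σ = 7.061879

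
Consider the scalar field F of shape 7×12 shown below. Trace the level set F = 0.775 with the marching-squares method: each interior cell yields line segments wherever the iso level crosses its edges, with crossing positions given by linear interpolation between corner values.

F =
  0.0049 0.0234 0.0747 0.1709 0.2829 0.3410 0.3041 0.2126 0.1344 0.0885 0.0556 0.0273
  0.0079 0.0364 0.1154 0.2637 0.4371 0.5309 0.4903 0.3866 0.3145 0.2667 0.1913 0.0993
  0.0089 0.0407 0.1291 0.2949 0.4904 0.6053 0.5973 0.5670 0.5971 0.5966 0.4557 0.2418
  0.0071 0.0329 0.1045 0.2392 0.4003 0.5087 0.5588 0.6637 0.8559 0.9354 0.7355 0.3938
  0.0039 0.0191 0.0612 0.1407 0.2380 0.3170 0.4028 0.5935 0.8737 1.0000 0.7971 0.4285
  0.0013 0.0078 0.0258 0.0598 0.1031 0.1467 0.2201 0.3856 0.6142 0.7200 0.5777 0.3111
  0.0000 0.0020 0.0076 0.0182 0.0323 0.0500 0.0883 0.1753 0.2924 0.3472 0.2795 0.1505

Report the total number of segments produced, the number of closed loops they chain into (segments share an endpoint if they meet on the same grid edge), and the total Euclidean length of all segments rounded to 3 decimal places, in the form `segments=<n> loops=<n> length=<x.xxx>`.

cell (2,7): code 0100 → (2.687,8.000)–(3.000,7.579)
cell (2,8): code 1100 → (2.527,9.000)–(2.687,8.000)
cell (2,9): code 1000 → (3.000,9.802)–(2.527,9.000)
cell (3,7): code 0110 → (3.000,7.579)–(4.000,7.648)
cell (3,9): code 1101 → (3.641,10.000)–(3.000,9.802)
cell (3,10): code 1000 → (4.000,10.060)–(3.641,10.000)
cell (4,7): code 0010 → (4.000,7.648)–(4.380,8.000)
cell (4,8): code 0011 → (4.380,8.000)–(4.804,9.000)
cell (4,9): code 0011 → (4.804,9.000)–(4.101,10.000)
cell (4,10): code 0001 → (4.101,10.000)–(4.000,10.060)
total: 10 segments, chained into 1 closed loop(s), length Σ = 7.449680

segments=10 loops=1 length=7.450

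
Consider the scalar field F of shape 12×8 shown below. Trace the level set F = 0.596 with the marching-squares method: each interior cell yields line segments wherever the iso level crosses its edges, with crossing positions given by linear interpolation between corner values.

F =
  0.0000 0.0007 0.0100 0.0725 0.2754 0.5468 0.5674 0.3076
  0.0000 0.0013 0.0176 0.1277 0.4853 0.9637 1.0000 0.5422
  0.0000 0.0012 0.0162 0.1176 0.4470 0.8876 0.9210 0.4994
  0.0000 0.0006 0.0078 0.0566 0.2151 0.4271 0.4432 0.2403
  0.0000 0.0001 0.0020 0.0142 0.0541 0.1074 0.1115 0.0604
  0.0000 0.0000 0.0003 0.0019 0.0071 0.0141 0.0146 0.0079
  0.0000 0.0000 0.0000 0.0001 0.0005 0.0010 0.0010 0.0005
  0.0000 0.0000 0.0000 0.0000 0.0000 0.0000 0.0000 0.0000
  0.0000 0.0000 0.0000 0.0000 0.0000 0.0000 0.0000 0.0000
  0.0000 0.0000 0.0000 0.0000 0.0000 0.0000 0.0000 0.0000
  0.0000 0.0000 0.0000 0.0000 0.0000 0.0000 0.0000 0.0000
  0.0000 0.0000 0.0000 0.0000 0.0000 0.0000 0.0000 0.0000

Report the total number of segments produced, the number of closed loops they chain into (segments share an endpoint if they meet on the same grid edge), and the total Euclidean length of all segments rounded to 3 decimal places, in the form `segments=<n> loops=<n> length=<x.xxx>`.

segments=8 loops=1 length=8.413

cell (0,4): code 0100 → (0.118,5.000)–(1.000,4.231)
cell (0,5): code 1100 → (0.066,6.000)–(0.118,5.000)
cell (0,6): code 1000 → (1.000,6.882)–(0.066,6.000)
cell (1,4): code 0110 → (1.000,4.231)–(2.000,4.338)
cell (1,6): code 1001 → (2.000,6.771)–(1.000,6.882)
cell (2,4): code 0010 → (2.000,4.338)–(2.633,5.000)
cell (2,5): code 0011 → (2.633,5.000)–(2.680,6.000)
cell (2,6): code 0001 → (2.680,6.000)–(2.000,6.771)
total: 8 segments, chained into 1 closed loop(s), length Σ = 8.413144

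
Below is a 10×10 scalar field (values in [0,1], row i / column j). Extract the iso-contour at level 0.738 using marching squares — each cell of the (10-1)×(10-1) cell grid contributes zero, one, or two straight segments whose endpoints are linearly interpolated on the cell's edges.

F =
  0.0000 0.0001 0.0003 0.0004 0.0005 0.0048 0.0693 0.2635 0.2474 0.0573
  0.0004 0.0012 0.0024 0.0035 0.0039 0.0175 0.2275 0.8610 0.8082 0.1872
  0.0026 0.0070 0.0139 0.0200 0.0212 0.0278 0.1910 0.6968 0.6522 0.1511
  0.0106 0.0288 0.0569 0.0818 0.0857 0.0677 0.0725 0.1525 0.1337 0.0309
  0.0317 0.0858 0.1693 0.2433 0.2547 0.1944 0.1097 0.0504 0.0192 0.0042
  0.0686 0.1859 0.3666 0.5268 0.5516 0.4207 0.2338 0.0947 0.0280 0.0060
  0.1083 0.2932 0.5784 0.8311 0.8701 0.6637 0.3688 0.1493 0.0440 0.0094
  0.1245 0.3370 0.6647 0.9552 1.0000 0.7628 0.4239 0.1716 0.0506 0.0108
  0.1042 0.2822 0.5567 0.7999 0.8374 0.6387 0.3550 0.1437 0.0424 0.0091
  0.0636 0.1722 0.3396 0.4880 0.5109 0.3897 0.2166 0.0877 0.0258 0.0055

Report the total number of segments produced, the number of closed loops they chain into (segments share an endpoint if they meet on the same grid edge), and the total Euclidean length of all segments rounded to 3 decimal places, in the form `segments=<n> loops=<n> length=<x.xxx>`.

cell (0,6): code 0100 → (0.794,7.000)–(1.000,6.806)
cell (0,7): code 1100 → (0.875,8.000)–(0.794,7.000)
cell (0,8): code 1000 → (1.000,8.113)–(0.875,8.000)
cell (1,6): code 0010 → (1.000,6.806)–(1.749,7.000)
cell (1,7): code 0011 → (1.749,7.000)–(1.450,8.000)
cell (1,8): code 0001 → (1.450,8.000)–(1.000,8.113)
cell (5,2): code 0100 → (5.694,3.000)–(6.000,2.632)
cell (5,3): code 1100 → (5.585,4.000)–(5.694,3.000)
cell (5,4): code 1000 → (6.000,4.640)–(5.585,4.000)
cell (6,2): code 0110 → (6.000,2.632)–(7.000,2.252)
cell (6,4): code 1101 → (6.750,5.000)–(6.000,4.640)
cell (6,5): code 1000 → (7.000,5.073)–(6.750,5.000)
cell (7,2): code 0110 → (7.000,2.252)–(8.000,2.745)
cell (7,4): code 1011 → (8.000,4.500)–(7.200,5.000)
cell (7,5): code 0001 → (7.200,5.000)–(7.000,5.073)
cell (8,2): code 0010 → (8.000,2.745)–(8.198,3.000)
cell (8,3): code 0011 → (8.198,3.000)–(8.304,4.000)
cell (8,4): code 0001 → (8.304,4.000)–(8.000,4.500)
total: 18 segments, chained into 2 closed loop(s), length Σ = 12.331025

segments=18 loops=2 length=12.331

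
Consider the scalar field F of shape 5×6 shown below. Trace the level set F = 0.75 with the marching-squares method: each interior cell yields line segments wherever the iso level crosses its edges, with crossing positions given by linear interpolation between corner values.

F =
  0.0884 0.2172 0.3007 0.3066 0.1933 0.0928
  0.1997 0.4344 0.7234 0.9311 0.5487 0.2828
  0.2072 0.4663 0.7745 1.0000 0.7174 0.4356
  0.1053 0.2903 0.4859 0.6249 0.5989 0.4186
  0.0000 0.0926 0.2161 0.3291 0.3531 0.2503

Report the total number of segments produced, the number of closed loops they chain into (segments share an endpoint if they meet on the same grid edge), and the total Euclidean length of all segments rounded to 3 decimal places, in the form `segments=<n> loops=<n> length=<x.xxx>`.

cell (0,2): code 0100 → (0.710,3.000)–(1.000,2.128)
cell (0,3): code 1000 → (1.000,3.474)–(0.710,3.000)
cell (1,1): code 0100 → (1.521,2.000)–(2.000,1.921)
cell (1,2): code 1110 → (1.000,2.128)–(1.521,2.000)
cell (1,3): code 1001 → (2.000,3.885)–(1.000,3.474)
cell (2,1): code 0010 → (2.000,1.921)–(2.085,2.000)
cell (2,2): code 0011 → (2.085,2.000)–(2.666,3.000)
cell (2,3): code 0001 → (2.666,3.000)–(2.000,3.885)
total: 8 segments, chained into 1 closed loop(s), length Σ = 5.958207

segments=8 loops=1 length=5.958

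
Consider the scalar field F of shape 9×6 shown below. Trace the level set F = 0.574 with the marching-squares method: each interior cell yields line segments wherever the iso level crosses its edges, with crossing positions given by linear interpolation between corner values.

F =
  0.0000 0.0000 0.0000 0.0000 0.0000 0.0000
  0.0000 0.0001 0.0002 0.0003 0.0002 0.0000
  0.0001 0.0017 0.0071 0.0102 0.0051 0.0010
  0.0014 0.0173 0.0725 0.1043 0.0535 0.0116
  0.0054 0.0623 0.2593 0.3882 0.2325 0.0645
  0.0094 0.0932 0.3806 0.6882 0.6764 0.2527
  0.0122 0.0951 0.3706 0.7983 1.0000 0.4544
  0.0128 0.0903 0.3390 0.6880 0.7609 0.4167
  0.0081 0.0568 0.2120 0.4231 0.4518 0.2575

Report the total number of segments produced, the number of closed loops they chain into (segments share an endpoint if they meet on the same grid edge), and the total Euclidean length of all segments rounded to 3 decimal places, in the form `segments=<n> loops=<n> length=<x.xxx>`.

cell (4,2): code 0100 → (4.619,3.000)–(5.000,2.629)
cell (4,3): code 1100 → (4.769,4.000)–(4.619,3.000)
cell (4,4): code 1000 → (5.000,4.242)–(4.769,4.000)
cell (5,2): code 0110 → (5.000,2.629)–(6.000,2.476)
cell (5,4): code 1001 → (6.000,4.781)–(5.000,4.242)
cell (6,2): code 0110 → (6.000,2.476)–(7.000,2.673)
cell (6,4): code 1001 → (7.000,4.543)–(6.000,4.781)
cell (7,2): code 0010 → (7.000,2.673)–(7.430,3.000)
cell (7,3): code 0011 → (7.430,3.000)–(7.605,4.000)
cell (7,4): code 0001 → (7.605,4.000)–(7.000,4.543)
total: 10 segments, chained into 1 closed loop(s), length Σ = 8.440047

segments=10 loops=1 length=8.440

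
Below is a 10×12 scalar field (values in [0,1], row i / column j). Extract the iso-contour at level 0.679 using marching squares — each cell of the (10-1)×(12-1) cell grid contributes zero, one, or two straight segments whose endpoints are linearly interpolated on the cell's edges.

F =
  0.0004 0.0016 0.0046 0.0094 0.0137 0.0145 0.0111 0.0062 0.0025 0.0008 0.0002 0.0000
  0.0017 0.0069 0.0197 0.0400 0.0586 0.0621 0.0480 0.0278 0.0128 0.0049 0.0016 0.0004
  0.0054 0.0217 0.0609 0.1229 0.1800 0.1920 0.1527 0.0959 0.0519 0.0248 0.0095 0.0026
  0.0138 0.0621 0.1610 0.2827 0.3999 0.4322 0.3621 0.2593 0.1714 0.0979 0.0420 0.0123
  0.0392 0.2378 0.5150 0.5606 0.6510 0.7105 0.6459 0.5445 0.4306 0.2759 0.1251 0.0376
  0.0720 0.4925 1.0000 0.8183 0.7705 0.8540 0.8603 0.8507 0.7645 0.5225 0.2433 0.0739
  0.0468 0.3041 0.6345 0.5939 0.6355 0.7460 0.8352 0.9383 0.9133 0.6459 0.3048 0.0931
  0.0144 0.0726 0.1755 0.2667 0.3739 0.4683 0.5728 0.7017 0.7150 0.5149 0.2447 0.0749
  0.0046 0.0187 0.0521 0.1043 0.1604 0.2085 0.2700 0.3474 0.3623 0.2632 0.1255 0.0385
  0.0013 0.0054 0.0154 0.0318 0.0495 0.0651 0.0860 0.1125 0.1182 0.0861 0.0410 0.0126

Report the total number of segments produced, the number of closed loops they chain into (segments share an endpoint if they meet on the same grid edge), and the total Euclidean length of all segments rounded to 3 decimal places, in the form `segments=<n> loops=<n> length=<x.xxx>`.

cell (3,4): code 0100 → (3.887,5.000)–(4.000,4.471)
cell (3,5): code 1000 → (4.000,5.488)–(3.887,5.000)
cell (4,1): code 0100 → (4.338,2.000)–(5.000,1.367)
cell (4,2): code 1100 → (4.459,3.000)–(4.338,2.000)
cell (4,3): code 1100 → (4.234,4.000)–(4.459,3.000)
cell (4,4): code 1110 → (4.000,4.471)–(4.234,4.000)
cell (4,5): code 1101 → (4.154,6.000)–(4.000,5.488)
cell (4,6): code 1100 → (4.439,7.000)–(4.154,6.000)
cell (4,7): code 1100 → (4.744,8.000)–(4.439,7.000)
cell (4,8): code 1000 → (5.000,8.353)–(4.744,8.000)
cell (5,1): code 0010 → (5.000,1.367)–(5.878,2.000)
cell (5,2): code 0011 → (5.878,2.000)–(5.621,3.000)
cell (5,3): code 0011 → (5.621,3.000)–(5.678,4.000)
cell (5,4): code 0111 → (5.678,4.000)–(6.000,4.394)
cell (5,8): code 1001 → (6.000,8.876)–(5.000,8.353)
cell (6,4): code 0010 → (6.000,4.394)–(6.241,5.000)
cell (6,5): code 0011 → (6.241,5.000)–(6.595,6.000)
cell (6,6): code 0111 → (6.595,6.000)–(7.000,6.824)
cell (6,8): code 1001 → (7.000,8.180)–(6.000,8.876)
cell (7,6): code 0010 → (7.000,6.824)–(7.064,7.000)
cell (7,7): code 0011 → (7.064,7.000)–(7.102,8.000)
cell (7,8): code 0001 → (7.102,8.000)–(7.000,8.180)
total: 22 segments, chained into 1 closed loop(s), length Σ = 17.570718

segments=22 loops=1 length=17.571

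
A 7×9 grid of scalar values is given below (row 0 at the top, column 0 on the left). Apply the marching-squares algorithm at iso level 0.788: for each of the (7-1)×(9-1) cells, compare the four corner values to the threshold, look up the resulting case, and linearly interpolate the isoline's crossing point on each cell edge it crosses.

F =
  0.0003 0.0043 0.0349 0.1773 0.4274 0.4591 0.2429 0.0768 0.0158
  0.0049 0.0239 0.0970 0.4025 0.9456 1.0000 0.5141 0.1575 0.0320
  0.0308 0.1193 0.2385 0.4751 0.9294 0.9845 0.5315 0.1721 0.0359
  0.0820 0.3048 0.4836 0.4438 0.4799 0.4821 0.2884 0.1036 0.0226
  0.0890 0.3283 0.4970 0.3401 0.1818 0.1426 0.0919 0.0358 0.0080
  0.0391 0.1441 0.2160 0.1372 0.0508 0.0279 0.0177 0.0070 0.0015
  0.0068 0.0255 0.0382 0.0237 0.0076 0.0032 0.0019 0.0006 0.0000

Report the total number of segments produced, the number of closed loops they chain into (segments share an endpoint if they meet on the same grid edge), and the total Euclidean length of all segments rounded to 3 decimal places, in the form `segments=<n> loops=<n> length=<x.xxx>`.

cell (0,3): code 0100 → (0.696,4.000)–(1.000,3.710)
cell (0,4): code 1100 → (0.608,5.000)–(0.696,4.000)
cell (0,5): code 1000 → (1.000,5.436)–(0.608,5.000)
cell (1,3): code 0110 → (1.000,3.710)–(2.000,3.689)
cell (1,5): code 1001 → (2.000,5.434)–(1.000,5.436)
cell (2,3): code 0010 → (2.000,3.689)–(2.315,4.000)
cell (2,4): code 0011 → (2.315,4.000)–(2.391,5.000)
cell (2,5): code 0001 → (2.391,5.000)–(2.000,5.434)
total: 8 segments, chained into 1 closed loop(s), length Σ = 6.040452

segments=8 loops=1 length=6.040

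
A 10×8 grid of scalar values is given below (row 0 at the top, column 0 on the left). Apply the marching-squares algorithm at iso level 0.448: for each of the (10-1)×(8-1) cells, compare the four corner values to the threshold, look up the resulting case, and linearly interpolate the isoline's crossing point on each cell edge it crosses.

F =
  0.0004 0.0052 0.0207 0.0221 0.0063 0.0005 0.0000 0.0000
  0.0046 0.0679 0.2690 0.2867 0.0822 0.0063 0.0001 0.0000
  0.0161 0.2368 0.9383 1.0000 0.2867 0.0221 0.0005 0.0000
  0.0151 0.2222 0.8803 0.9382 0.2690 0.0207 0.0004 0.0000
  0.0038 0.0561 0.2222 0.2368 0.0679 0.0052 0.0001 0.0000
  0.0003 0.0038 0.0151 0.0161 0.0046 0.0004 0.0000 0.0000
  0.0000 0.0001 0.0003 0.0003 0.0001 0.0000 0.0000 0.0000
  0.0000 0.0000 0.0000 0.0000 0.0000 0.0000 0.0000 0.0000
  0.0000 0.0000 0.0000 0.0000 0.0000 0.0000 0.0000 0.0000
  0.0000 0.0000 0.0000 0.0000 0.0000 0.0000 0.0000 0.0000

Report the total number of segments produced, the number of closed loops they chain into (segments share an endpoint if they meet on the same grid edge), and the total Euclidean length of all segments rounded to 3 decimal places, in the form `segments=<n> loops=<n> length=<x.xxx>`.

segments=8 loops=1 length=8.052

cell (1,1): code 0100 → (1.267,2.000)–(2.000,1.301)
cell (1,2): code 1100 → (1.226,3.000)–(1.267,2.000)
cell (1,3): code 1000 → (2.000,3.774)–(1.226,3.000)
cell (2,1): code 0110 → (2.000,1.301)–(3.000,1.343)
cell (2,3): code 1001 → (3.000,3.733)–(2.000,3.774)
cell (3,1): code 0010 → (3.000,1.343)–(3.657,2.000)
cell (3,2): code 0011 → (3.657,2.000)–(3.699,3.000)
cell (3,3): code 0001 → (3.699,3.000)–(3.000,3.733)
total: 8 segments, chained into 1 closed loop(s), length Σ = 8.051800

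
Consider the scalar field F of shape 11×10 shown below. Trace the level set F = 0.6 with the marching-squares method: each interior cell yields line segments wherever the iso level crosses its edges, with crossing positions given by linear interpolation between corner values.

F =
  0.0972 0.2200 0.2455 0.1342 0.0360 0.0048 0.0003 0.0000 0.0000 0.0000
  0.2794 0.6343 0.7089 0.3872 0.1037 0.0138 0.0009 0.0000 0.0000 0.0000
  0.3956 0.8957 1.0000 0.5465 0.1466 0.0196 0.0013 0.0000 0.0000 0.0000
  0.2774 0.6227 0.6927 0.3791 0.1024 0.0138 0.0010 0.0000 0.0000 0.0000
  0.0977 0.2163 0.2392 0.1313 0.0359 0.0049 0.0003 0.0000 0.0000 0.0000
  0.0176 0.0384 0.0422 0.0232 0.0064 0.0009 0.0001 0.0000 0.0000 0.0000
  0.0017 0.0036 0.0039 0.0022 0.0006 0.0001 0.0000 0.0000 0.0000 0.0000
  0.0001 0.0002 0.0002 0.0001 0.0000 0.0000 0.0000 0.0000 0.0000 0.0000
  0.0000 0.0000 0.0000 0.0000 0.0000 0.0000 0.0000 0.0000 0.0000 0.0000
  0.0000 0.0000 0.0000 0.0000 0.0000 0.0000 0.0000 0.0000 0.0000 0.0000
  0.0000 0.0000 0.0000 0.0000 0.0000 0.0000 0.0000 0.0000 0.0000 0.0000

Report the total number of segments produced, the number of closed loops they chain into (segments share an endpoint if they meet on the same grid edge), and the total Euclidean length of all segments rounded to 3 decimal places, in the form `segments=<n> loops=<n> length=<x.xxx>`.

segments=10 loops=1 length=7.550

cell (0,0): code 0100 → (0.917,1.000)–(1.000,0.903)
cell (0,1): code 1100 → (0.765,2.000)–(0.917,1.000)
cell (0,2): code 1000 → (1.000,2.339)–(0.765,2.000)
cell (1,0): code 0110 → (1.000,0.903)–(2.000,0.409)
cell (1,2): code 1001 → (2.000,2.882)–(1.000,2.339)
cell (2,0): code 0110 → (2.000,0.409)–(3.000,0.934)
cell (2,2): code 1001 → (3.000,2.296)–(2.000,2.882)
cell (3,0): code 0010 → (3.000,0.934)–(3.056,1.000)
cell (3,1): code 0011 → (3.056,1.000)–(3.204,2.000)
cell (3,2): code 0001 → (3.204,2.000)–(3.000,2.296)
total: 10 segments, chained into 1 closed loop(s), length Σ = 7.550257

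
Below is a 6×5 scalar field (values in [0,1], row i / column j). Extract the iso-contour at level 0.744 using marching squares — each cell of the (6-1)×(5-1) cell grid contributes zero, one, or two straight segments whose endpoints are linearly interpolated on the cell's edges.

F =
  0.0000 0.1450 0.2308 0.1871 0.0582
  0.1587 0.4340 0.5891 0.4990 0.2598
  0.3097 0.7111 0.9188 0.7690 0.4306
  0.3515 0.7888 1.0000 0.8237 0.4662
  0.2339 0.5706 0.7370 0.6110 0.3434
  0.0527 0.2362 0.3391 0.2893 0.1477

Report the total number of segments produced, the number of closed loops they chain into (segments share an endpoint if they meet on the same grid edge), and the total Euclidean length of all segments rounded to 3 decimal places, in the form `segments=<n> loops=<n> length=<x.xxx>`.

segments=10 loops=1 length=7.345

cell (1,1): code 0100 → (1.470,2.000)–(2.000,1.158)
cell (1,2): code 1100 → (1.907,3.000)–(1.470,2.000)
cell (1,3): code 1000 → (2.000,3.074)–(1.907,3.000)
cell (2,0): code 0100 → (2.423,1.000)–(3.000,0.898)
cell (2,1): code 1110 → (2.000,1.158)–(2.423,1.000)
cell (2,3): code 1001 → (3.000,3.223)–(2.000,3.074)
cell (3,0): code 0010 → (3.000,0.898)–(3.205,1.000)
cell (3,1): code 0011 → (3.205,1.000)–(3.973,2.000)
cell (3,2): code 0011 → (3.973,2.000)–(3.375,3.000)
cell (3,3): code 0001 → (3.375,3.000)–(3.000,3.223)
total: 10 segments, chained into 1 closed loop(s), length Σ = 7.345318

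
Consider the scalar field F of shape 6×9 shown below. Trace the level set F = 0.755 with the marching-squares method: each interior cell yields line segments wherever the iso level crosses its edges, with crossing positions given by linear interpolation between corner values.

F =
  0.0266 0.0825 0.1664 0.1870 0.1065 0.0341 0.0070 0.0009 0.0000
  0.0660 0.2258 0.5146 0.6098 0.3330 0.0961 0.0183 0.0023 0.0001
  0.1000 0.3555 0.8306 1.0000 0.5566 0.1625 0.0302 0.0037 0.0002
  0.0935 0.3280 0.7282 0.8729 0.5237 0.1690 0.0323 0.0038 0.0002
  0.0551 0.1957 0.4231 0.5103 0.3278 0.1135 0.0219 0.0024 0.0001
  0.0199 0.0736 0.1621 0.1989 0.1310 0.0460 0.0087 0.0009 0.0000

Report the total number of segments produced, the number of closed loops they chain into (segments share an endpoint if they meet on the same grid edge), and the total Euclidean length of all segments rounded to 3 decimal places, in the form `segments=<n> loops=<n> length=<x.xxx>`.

segments=8 loops=1 length=5.641

cell (1,1): code 0100 → (1.761,2.000)–(2.000,1.841)
cell (1,2): code 1100 → (1.372,3.000)–(1.761,2.000)
cell (1,3): code 1000 → (2.000,3.553)–(1.372,3.000)
cell (2,1): code 0010 → (2.000,1.841)–(2.738,2.000)
cell (2,2): code 0111 → (2.738,2.000)–(3.000,2.185)
cell (2,3): code 1001 → (3.000,3.338)–(2.000,3.553)
cell (3,2): code 0010 → (3.000,2.185)–(3.325,3.000)
cell (3,3): code 0001 → (3.325,3.000)–(3.000,3.338)
total: 8 segments, chained into 1 closed loop(s), length Σ = 5.641287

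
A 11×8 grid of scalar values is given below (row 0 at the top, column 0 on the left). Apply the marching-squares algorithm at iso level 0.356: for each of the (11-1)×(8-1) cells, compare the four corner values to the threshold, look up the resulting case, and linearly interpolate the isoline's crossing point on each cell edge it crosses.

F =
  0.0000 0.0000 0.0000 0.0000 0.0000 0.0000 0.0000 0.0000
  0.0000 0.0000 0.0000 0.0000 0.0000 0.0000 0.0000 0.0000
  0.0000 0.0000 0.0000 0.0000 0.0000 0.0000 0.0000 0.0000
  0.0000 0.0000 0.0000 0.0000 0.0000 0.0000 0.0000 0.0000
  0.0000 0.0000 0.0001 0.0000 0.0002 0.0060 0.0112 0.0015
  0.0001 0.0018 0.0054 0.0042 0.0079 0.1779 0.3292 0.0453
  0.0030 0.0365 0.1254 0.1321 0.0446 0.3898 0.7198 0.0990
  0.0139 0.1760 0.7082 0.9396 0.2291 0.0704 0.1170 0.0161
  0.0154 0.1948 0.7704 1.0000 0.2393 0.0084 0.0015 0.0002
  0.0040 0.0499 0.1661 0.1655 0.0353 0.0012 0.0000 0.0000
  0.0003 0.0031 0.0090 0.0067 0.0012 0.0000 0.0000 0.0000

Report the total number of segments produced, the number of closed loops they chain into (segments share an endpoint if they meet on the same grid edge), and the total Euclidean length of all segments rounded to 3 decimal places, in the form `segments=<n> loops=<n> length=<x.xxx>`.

segments=14 loops=2 length=12.796

cell (5,4): code 0100 → (5.840,5.000)–(6.000,4.902)
cell (5,5): code 1100 → (5.069,6.000)–(5.840,5.000)
cell (5,6): code 1000 → (6.000,6.586)–(5.069,6.000)
cell (6,1): code 0100 → (6.396,2.000)–(7.000,1.338)
cell (6,2): code 1100 → (6.277,3.000)–(6.396,2.000)
cell (6,3): code 1000 → (7.000,3.821)–(6.277,3.000)
cell (6,4): code 0010 → (6.000,4.902)–(6.106,5.000)
cell (6,5): code 0011 → (6.106,5.000)–(6.604,6.000)
cell (6,6): code 0001 → (6.604,6.000)–(6.000,6.586)
cell (7,1): code 0110 → (7.000,1.338)–(8.000,1.280)
cell (7,3): code 1001 → (8.000,3.847)–(7.000,3.821)
cell (8,1): code 0010 → (8.000,1.280)–(8.686,2.000)
cell (8,2): code 0011 → (8.686,2.000)–(8.772,3.000)
cell (8,3): code 0001 → (8.772,3.000)–(8.000,3.847)
total: 14 segments, chained into 2 closed loop(s), length Σ = 12.795987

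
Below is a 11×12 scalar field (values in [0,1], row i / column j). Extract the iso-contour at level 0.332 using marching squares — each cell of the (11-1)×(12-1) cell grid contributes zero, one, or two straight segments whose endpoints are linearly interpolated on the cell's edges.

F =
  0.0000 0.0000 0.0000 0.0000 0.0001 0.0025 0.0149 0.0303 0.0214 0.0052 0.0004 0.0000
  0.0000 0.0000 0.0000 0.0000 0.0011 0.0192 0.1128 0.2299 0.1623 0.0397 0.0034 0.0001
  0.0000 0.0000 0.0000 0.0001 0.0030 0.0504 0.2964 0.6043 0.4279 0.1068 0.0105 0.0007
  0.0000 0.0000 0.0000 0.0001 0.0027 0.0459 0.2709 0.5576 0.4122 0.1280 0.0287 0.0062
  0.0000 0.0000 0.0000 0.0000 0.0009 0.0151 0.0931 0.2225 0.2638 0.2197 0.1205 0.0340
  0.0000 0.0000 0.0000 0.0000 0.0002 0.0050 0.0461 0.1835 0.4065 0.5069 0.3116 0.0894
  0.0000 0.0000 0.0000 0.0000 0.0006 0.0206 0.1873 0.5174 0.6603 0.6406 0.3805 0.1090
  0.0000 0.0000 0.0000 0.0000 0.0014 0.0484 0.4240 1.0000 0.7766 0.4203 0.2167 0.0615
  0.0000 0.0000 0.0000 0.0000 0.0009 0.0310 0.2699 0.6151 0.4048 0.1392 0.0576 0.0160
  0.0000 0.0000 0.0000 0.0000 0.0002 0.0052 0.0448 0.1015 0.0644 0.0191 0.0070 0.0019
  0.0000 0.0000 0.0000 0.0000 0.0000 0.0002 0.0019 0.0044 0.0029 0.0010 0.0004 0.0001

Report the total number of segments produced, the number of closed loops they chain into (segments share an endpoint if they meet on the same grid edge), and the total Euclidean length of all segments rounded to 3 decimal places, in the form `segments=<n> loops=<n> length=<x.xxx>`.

segments=26 loops=2 length=20.148

cell (1,6): code 0100 → (1.273,7.000)–(2.000,6.116)
cell (1,7): code 1100 → (1.639,8.000)–(1.273,7.000)
cell (1,8): code 1000 → (2.000,8.299)–(1.639,8.000)
cell (2,6): code 0110 → (2.000,6.116)–(3.000,6.213)
cell (2,8): code 1001 → (3.000,8.282)–(2.000,8.299)
cell (3,6): code 0010 → (3.000,6.213)–(3.673,7.000)
cell (3,7): code 0011 → (3.673,7.000)–(3.540,8.000)
cell (3,8): code 0001 → (3.540,8.000)–(3.000,8.282)
cell (4,7): code 0100 → (4.478,8.000)–(5.000,7.666)
cell (4,8): code 1100 → (4.391,9.000)–(4.478,8.000)
cell (4,9): code 1000 → (5.000,9.896)–(4.391,9.000)
cell (5,6): code 0100 → (5.445,7.000)–(6.000,6.438)
cell (5,7): code 1110 → (5.000,7.666)–(5.445,7.000)
cell (5,9): code 1101 → (5.296,10.000)–(5.000,9.896)
cell (5,10): code 1000 → (6.000,10.179)–(5.296,10.000)
cell (6,5): code 0100 → (6.611,6.000)–(7.000,5.755)
cell (6,6): code 1110 → (6.000,6.438)–(6.611,6.000)
cell (6,9): code 1011 → (7.000,9.434)–(6.296,10.000)
cell (6,10): code 0001 → (6.296,10.000)–(6.000,10.179)
cell (7,5): code 0010 → (7.000,5.755)–(7.597,6.000)
cell (7,6): code 0111 → (7.597,6.000)–(8.000,6.180)
cell (7,8): code 1011 → (8.000,8.274)–(7.314,9.000)
cell (7,9): code 0001 → (7.314,9.000)–(7.000,9.434)
cell (8,6): code 0010 → (8.000,6.180)–(8.551,7.000)
cell (8,7): code 0011 → (8.551,7.000)–(8.214,8.000)
cell (8,8): code 0001 → (8.214,8.000)–(8.000,8.274)
total: 26 segments, chained into 2 closed loop(s), length Σ = 20.147667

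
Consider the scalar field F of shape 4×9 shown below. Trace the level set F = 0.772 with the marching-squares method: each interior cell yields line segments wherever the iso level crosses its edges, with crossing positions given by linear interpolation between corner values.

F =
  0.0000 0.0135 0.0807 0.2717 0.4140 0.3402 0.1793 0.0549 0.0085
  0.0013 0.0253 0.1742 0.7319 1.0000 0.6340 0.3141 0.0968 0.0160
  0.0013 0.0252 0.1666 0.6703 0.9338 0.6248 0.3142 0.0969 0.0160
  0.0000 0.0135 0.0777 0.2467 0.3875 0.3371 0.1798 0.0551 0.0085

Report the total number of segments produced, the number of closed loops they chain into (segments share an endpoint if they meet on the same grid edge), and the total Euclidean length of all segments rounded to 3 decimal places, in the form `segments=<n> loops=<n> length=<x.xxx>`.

cell (0,3): code 0100 → (0.611,4.000)–(1.000,3.150)
cell (0,4): code 1000 → (1.000,4.623)–(0.611,4.000)
cell (1,3): code 0110 → (1.000,3.150)–(2.000,3.386)
cell (1,4): code 1001 → (2.000,4.524)–(1.000,4.623)
cell (2,3): code 0010 → (2.000,3.386)–(2.296,4.000)
cell (2,4): code 0001 → (2.296,4.000)–(2.000,4.524)
total: 6 segments, chained into 1 closed loop(s), length Σ = 4.985480

segments=6 loops=1 length=4.985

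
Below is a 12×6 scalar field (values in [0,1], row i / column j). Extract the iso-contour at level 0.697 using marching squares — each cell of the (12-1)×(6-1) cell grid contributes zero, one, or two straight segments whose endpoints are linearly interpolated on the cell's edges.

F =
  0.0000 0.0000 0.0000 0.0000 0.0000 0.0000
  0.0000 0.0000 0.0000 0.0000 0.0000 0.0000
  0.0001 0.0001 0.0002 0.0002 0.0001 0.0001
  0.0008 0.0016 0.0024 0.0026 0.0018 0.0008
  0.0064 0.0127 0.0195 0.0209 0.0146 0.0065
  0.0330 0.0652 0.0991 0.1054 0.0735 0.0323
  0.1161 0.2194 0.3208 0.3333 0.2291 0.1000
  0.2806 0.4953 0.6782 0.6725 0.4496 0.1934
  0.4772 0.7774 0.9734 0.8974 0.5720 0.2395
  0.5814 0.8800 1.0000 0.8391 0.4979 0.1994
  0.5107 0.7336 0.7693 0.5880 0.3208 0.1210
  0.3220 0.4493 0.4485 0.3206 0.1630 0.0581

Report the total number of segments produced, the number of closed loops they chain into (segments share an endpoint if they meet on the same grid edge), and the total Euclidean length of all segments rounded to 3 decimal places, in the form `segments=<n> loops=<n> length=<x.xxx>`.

cell (7,0): code 0100 → (7.715,1.000)–(8.000,0.732)
cell (7,1): code 1100 → (7.064,2.000)–(7.715,1.000)
cell (7,2): code 1100 → (7.109,3.000)–(7.064,2.000)
cell (7,3): code 1000 → (8.000,3.616)–(7.109,3.000)
cell (8,0): code 0110 → (8.000,0.732)–(9.000,0.387)
cell (8,3): code 1001 → (9.000,3.416)–(8.000,3.616)
cell (9,0): code 0110 → (9.000,0.387)–(10.000,0.836)
cell (9,2): code 1011 → (10.000,2.399)–(9.566,3.000)
cell (9,3): code 0001 → (9.566,3.000)–(9.000,3.416)
cell (10,0): code 0010 → (10.000,0.836)–(10.129,1.000)
cell (10,1): code 0011 → (10.129,1.000)–(10.225,2.000)
cell (10,2): code 0001 → (10.225,2.000)–(10.000,2.399)
total: 12 segments, chained into 1 closed loop(s), length Σ = 9.957830

segments=12 loops=1 length=9.958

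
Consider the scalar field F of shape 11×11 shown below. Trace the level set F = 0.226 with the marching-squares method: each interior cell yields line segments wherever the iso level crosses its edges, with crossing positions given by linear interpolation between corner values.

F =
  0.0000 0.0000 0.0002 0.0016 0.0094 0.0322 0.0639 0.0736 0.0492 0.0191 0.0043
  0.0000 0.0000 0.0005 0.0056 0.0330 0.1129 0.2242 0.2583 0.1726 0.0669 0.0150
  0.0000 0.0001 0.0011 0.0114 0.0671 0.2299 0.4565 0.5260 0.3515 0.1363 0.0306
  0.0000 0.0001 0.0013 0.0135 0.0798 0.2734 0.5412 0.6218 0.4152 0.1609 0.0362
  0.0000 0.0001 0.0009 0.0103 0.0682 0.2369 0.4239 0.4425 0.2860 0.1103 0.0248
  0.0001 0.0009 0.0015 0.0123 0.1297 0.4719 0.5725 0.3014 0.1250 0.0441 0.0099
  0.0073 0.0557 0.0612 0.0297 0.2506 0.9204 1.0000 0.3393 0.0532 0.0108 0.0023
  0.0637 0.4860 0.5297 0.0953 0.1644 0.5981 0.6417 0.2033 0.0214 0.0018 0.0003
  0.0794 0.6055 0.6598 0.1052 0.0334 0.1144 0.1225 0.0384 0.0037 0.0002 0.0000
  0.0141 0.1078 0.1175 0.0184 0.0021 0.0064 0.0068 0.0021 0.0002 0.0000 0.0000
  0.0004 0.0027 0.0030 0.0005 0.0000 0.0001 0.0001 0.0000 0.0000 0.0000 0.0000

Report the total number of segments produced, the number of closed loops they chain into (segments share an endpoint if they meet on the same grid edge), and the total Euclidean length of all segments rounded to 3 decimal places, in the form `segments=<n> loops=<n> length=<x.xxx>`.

segments=32 loops=2 length=26.741

cell (0,6): code 0100 → (0.825,7.000)–(1.000,6.053)
cell (0,7): code 1000 → (1.000,7.377)–(0.825,7.000)
cell (1,4): code 0100 → (1.967,5.000)–(2.000,4.976)
cell (1,5): code 1100 → (1.008,6.000)–(1.967,5.000)
cell (1,6): code 1110 → (1.000,6.053)–(1.008,6.000)
cell (1,7): code 1101 → (1.298,8.000)–(1.000,7.377)
cell (1,8): code 1000 → (2.000,8.583)–(1.298,8.000)
cell (2,4): code 0110 → (2.000,4.976)–(3.000,4.755)
cell (2,8): code 1001 → (3.000,8.744)–(2.000,8.583)
cell (3,4): code 0110 → (3.000,4.755)–(4.000,4.935)
cell (3,8): code 1001 → (4.000,8.341)–(3.000,8.744)
cell (4,4): code 0110 → (4.000,4.935)–(5.000,4.281)
cell (4,7): code 1011 → (5.000,7.427)–(4.373,8.000)
cell (4,8): code 0001 → (4.373,8.000)–(4.000,8.341)
cell (5,3): code 0100 → (5.797,4.000)–(6.000,3.889)
cell (5,4): code 1110 → (5.000,4.281)–(5.797,4.000)
cell (5,7): code 1001 → (6.000,7.396)–(5.000,7.427)
cell (6,0): code 0100 → (6.396,1.000)–(7.000,0.384)
cell (6,1): code 1100 → (6.352,2.000)–(6.396,1.000)
cell (6,2): code 1000 → (7.000,2.699)–(6.352,2.000)
cell (6,3): code 0010 → (6.000,3.889)–(6.285,4.000)
cell (6,4): code 0111 → (6.285,4.000)–(7.000,4.142)
cell (6,6): code 1011 → (7.000,6.948)–(6.833,7.000)
cell (6,7): code 0001 → (6.833,7.000)–(6.000,7.396)
cell (7,0): code 0110 → (7.000,0.384)–(8.000,0.279)
cell (7,2): code 1001 → (8.000,2.782)–(7.000,2.699)
cell (7,4): code 0010 → (7.000,4.142)–(7.769,5.000)
cell (7,5): code 0011 → (7.769,5.000)–(7.801,6.000)
cell (7,6): code 0001 → (7.801,6.000)–(7.000,6.948)
cell (8,0): code 0010 → (8.000,0.279)–(8.763,1.000)
cell (8,1): code 0011 → (8.763,1.000)–(8.800,2.000)
cell (8,2): code 0001 → (8.800,2.000)–(8.000,2.782)
total: 32 segments, chained into 2 closed loop(s), length Σ = 26.740826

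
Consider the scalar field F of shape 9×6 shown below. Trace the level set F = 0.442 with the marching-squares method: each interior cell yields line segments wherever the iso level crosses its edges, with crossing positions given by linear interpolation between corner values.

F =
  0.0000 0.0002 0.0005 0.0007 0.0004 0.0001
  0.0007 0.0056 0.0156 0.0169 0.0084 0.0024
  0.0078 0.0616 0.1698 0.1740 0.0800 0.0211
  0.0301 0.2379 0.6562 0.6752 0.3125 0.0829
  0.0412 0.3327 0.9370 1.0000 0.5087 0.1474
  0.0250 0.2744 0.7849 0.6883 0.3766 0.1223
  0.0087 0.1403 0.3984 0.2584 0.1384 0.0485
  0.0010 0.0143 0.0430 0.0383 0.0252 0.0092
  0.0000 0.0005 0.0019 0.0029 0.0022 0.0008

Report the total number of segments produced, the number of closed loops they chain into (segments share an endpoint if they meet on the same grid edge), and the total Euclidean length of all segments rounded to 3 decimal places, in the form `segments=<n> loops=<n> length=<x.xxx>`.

cell (2,1): code 0100 → (2.560,2.000)–(3.000,1.488)
cell (2,2): code 1100 → (2.535,3.000)–(2.560,2.000)
cell (2,3): code 1000 → (3.000,3.643)–(2.535,3.000)
cell (3,1): code 0110 → (3.000,1.488)–(4.000,1.181)
cell (3,3): code 1101 → (3.660,4.000)–(3.000,3.643)
cell (3,4): code 1000 → (4.000,4.185)–(3.660,4.000)
cell (4,1): code 0110 → (4.000,1.181)–(5.000,1.328)
cell (4,3): code 1011 → (5.000,3.790)–(4.505,4.000)
cell (4,4): code 0001 → (4.505,4.000)–(4.000,4.185)
cell (5,1): code 0010 → (5.000,1.328)–(5.887,2.000)
cell (5,2): code 0011 → (5.887,2.000)–(5.573,3.000)
cell (5,3): code 0001 → (5.573,3.000)–(5.000,3.790)
total: 12 segments, chained into 1 closed loop(s), length Σ = 9.875861

segments=12 loops=1 length=9.876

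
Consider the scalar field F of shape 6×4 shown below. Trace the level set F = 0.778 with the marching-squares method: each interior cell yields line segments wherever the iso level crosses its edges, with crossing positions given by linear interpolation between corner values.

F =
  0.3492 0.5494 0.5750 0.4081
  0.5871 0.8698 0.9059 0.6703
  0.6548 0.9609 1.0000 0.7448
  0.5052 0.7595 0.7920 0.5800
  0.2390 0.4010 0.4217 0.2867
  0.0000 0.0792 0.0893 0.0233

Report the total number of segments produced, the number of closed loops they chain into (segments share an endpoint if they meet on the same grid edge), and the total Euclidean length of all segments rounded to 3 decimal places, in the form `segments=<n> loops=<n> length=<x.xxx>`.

cell (0,0): code 0100 → (0.713,1.000)–(1.000,0.675)
cell (0,1): code 1100 → (0.613,2.000)–(0.713,1.000)
cell (0,2): code 1000 → (1.000,2.543)–(0.613,2.000)
cell (1,0): code 0110 → (1.000,0.675)–(2.000,0.402)
cell (1,2): code 1001 → (2.000,2.870)–(1.000,2.543)
cell (2,0): code 0010 → (2.000,0.402)–(2.908,1.000)
cell (2,1): code 0111 → (2.908,1.000)–(3.000,1.569)
cell (2,2): code 1001 → (3.000,2.066)–(2.000,2.870)
cell (3,1): code 0010 → (3.000,1.569)–(3.038,2.000)
cell (3,2): code 0001 → (3.038,2.000)–(3.000,2.066)
total: 10 segments, chained into 1 closed loop(s), length Σ = 7.648359

segments=10 loops=1 length=7.648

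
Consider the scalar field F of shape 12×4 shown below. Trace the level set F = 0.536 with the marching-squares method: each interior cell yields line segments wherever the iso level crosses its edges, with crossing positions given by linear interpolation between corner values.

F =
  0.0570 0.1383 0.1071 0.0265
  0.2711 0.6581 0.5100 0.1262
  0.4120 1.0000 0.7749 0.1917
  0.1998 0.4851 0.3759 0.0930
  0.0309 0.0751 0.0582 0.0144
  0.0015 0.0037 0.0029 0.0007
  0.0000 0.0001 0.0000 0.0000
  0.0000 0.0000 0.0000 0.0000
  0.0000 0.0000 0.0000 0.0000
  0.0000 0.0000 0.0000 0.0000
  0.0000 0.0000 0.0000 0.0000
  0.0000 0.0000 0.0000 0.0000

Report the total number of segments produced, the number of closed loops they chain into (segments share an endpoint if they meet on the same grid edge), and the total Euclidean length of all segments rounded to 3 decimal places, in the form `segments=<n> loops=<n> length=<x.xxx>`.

segments=8 loops=1 length=6.517

cell (0,0): code 0100 → (0.765,1.000)–(1.000,0.684)
cell (0,1): code 1000 → (1.000,1.824)–(0.765,1.000)
cell (1,0): code 0110 → (1.000,0.684)–(2.000,0.211)
cell (1,1): code 1101 → (1.098,2.000)–(1.000,1.824)
cell (1,2): code 1000 → (2.000,2.410)–(1.098,2.000)
cell (2,0): code 0010 → (2.000,0.211)–(2.901,1.000)
cell (2,1): code 0011 → (2.901,1.000)–(2.599,2.000)
cell (2,2): code 0001 → (2.599,2.000)–(2.000,2.410)
total: 8 segments, chained into 1 closed loop(s), length Σ = 6.516742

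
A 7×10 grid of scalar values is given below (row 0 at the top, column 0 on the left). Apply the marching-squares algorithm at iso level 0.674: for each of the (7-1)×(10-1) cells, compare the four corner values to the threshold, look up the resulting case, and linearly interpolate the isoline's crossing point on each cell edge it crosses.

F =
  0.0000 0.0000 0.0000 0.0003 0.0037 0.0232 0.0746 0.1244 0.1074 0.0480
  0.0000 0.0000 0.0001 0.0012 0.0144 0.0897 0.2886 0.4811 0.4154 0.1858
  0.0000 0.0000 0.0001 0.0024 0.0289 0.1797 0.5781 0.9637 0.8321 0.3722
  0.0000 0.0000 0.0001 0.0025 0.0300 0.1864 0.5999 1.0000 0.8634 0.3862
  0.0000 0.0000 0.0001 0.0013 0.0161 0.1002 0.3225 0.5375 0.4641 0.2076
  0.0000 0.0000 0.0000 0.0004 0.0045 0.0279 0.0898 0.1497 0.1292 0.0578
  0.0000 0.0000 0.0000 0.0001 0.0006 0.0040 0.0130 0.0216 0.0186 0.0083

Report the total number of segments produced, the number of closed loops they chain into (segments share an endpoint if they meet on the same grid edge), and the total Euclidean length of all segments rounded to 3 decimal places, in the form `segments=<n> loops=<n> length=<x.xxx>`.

segments=8 loops=1 length=7.223

cell (1,6): code 0100 → (1.400,7.000)–(2.000,6.249)
cell (1,7): code 1100 → (1.621,8.000)–(1.400,7.000)
cell (1,8): code 1000 → (2.000,8.344)–(1.621,8.000)
cell (2,6): code 0110 → (2.000,6.249)–(3.000,6.185)
cell (2,8): code 1001 → (3.000,8.397)–(2.000,8.344)
cell (3,6): code 0010 → (3.000,6.185)–(3.705,7.000)
cell (3,7): code 0011 → (3.705,7.000)–(3.474,8.000)
cell (3,8): code 0001 → (3.474,8.000)–(3.000,8.397)
total: 8 segments, chained into 1 closed loop(s), length Σ = 7.223256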